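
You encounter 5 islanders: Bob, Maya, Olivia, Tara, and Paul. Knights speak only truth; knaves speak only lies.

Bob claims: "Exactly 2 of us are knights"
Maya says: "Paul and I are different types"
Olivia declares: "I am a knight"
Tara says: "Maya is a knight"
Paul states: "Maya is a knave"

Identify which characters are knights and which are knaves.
Bob is a knave.
Maya is a knight.
Olivia is a knight.
Tara is a knight.
Paul is a knave.

Verification:
- Bob (knave) says "Exactly 2 of us are knights" - this is FALSE (a lie) because there are 3 knights.
- Maya (knight) says "Paul and I are different types" - this is TRUE because Maya is a knight and Paul is a knave.
- Olivia (knight) says "I am a knight" - this is TRUE because Olivia is a knight.
- Tara (knight) says "Maya is a knight" - this is TRUE because Maya is a knight.
- Paul (knave) says "Maya is a knave" - this is FALSE (a lie) because Maya is a knight.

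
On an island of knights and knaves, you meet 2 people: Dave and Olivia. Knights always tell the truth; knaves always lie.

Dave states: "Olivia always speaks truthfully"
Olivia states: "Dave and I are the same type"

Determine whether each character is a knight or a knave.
Dave is a knight.
Olivia is a knight.

Verification:
- Dave (knight) says "Olivia always speaks truthfully" - this is TRUE because Olivia is a knight.
- Olivia (knight) says "Dave and I are the same type" - this is TRUE because Olivia is a knight and Dave is a knight.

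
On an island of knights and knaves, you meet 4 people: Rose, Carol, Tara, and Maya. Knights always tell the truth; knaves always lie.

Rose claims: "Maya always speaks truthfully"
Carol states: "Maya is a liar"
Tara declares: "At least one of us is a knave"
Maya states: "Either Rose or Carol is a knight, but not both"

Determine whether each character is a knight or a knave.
Rose is a knight.
Carol is a knave.
Tara is a knight.
Maya is a knight.

Verification:
- Rose (knight) says "Maya always speaks truthfully" - this is TRUE because Maya is a knight.
- Carol (knave) says "Maya is a liar" - this is FALSE (a lie) because Maya is a knight.
- Tara (knight) says "At least one of us is a knave" - this is TRUE because Carol is a knave.
- Maya (knight) says "Either Rose or Carol is a knight, but not both" - this is TRUE because Rose is a knight and Carol is a knave.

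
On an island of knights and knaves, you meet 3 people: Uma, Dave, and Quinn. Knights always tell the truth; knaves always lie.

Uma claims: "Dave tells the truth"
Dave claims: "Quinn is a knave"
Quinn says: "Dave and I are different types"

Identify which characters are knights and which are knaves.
Uma is a knave.
Dave is a knave.
Quinn is a knight.

Verification:
- Uma (knave) says "Dave tells the truth" - this is FALSE (a lie) because Dave is a knave.
- Dave (knave) says "Quinn is a knave" - this is FALSE (a lie) because Quinn is a knight.
- Quinn (knight) says "Dave and I are different types" - this is TRUE because Quinn is a knight and Dave is a knave.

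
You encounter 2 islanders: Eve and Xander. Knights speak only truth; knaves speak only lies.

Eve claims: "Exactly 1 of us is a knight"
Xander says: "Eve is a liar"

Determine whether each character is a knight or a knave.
Eve is a knight.
Xander is a knave.

Verification:
- Eve (knight) says "Exactly 1 of us is a knight" - this is TRUE because there are 1 knights.
- Xander (knave) says "Eve is a liar" - this is FALSE (a lie) because Eve is a knight.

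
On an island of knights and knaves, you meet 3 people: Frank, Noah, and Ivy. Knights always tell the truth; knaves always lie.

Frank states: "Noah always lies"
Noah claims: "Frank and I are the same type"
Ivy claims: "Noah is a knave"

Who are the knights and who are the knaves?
Frank is a knight.
Noah is a knave.
Ivy is a knight.

Verification:
- Frank (knight) says "Noah always lies" - this is TRUE because Noah is a knave.
- Noah (knave) says "Frank and I are the same type" - this is FALSE (a lie) because Noah is a knave and Frank is a knight.
- Ivy (knight) says "Noah is a knave" - this is TRUE because Noah is a knave.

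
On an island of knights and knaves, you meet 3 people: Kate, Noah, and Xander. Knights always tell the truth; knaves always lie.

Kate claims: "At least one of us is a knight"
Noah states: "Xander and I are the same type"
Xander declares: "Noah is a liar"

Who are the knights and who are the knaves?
Kate is a knight.
Noah is a knave.
Xander is a knight.

Verification:
- Kate (knight) says "At least one of us is a knight" - this is TRUE because Kate and Xander are knights.
- Noah (knave) says "Xander and I are the same type" - this is FALSE (a lie) because Noah is a knave and Xander is a knight.
- Xander (knight) says "Noah is a liar" - this is TRUE because Noah is a knave.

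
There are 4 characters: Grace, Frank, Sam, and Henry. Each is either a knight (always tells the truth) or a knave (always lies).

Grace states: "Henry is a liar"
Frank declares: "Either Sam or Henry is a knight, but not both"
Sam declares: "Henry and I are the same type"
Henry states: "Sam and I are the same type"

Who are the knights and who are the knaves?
Grace is a knave.
Frank is a knave.
Sam is a knight.
Henry is a knight.

Verification:
- Grace (knave) says "Henry is a liar" - this is FALSE (a lie) because Henry is a knight.
- Frank (knave) says "Either Sam or Henry is a knight, but not both" - this is FALSE (a lie) because Sam is a knight and Henry is a knight.
- Sam (knight) says "Henry and I are the same type" - this is TRUE because Sam is a knight and Henry is a knight.
- Henry (knight) says "Sam and I are the same type" - this is TRUE because Henry is a knight and Sam is a knight.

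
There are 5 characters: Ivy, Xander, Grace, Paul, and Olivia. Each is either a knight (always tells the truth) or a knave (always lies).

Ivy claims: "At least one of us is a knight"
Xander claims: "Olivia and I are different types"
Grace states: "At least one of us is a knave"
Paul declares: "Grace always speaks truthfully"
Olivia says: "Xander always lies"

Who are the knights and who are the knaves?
Ivy is a knight.
Xander is a knight.
Grace is a knight.
Paul is a knight.
Olivia is a knave.

Verification:
- Ivy (knight) says "At least one of us is a knight" - this is TRUE because Ivy, Xander, Grace, and Paul are knights.
- Xander (knight) says "Olivia and I are different types" - this is TRUE because Xander is a knight and Olivia is a knave.
- Grace (knight) says "At least one of us is a knave" - this is TRUE because Olivia is a knave.
- Paul (knight) says "Grace always speaks truthfully" - this is TRUE because Grace is a knight.
- Olivia (knave) says "Xander always lies" - this is FALSE (a lie) because Xander is a knight.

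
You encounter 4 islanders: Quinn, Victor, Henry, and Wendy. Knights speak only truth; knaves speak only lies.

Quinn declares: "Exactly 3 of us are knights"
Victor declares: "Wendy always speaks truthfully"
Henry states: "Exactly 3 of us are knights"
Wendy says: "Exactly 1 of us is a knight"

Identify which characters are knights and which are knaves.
Quinn is a knave.
Victor is a knave.
Henry is a knave.
Wendy is a knave.

Verification:
- Quinn (knave) says "Exactly 3 of us are knights" - this is FALSE (a lie) because there are 0 knights.
- Victor (knave) says "Wendy always speaks truthfully" - this is FALSE (a lie) because Wendy is a knave.
- Henry (knave) says "Exactly 3 of us are knights" - this is FALSE (a lie) because there are 0 knights.
- Wendy (knave) says "Exactly 1 of us is a knight" - this is FALSE (a lie) because there are 0 knights.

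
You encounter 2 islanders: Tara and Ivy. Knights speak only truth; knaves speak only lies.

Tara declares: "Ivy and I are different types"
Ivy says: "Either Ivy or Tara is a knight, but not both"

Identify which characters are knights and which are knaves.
Tara is a knave.
Ivy is a knave.

Verification:
- Tara (knave) says "Ivy and I are different types" - this is FALSE (a lie) because Tara is a knave and Ivy is a knave.
- Ivy (knave) says "Either Ivy or Tara is a knight, but not both" - this is FALSE (a lie) because Ivy is a knave and Tara is a knave.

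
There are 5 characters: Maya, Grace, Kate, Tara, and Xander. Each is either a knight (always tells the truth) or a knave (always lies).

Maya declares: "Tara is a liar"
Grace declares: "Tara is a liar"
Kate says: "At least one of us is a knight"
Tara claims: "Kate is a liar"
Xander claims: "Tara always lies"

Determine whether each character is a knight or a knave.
Maya is a knight.
Grace is a knight.
Kate is a knight.
Tara is a knave.
Xander is a knight.

Verification:
- Maya (knight) says "Tara is a liar" - this is TRUE because Tara is a knave.
- Grace (knight) says "Tara is a liar" - this is TRUE because Tara is a knave.
- Kate (knight) says "At least one of us is a knight" - this is TRUE because Maya, Grace, Kate, and Xander are knights.
- Tara (knave) says "Kate is a liar" - this is FALSE (a lie) because Kate is a knight.
- Xander (knight) says "Tara always lies" - this is TRUE because Tara is a knave.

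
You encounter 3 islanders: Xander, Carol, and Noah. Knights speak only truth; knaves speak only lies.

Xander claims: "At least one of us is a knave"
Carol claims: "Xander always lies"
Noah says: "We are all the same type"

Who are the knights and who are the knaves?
Xander is a knight.
Carol is a knave.
Noah is a knave.

Verification:
- Xander (knight) says "At least one of us is a knave" - this is TRUE because Carol and Noah are knaves.
- Carol (knave) says "Xander always lies" - this is FALSE (a lie) because Xander is a knight.
- Noah (knave) says "We are all the same type" - this is FALSE (a lie) because Xander is a knight and Carol and Noah are knaves.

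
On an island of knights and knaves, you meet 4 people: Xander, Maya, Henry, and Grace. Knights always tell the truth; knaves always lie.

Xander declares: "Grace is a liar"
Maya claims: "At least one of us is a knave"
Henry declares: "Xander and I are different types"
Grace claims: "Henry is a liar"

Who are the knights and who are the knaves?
Xander is a knave.
Maya is a knight.
Henry is a knave.
Grace is a knight.

Verification:
- Xander (knave) says "Grace is a liar" - this is FALSE (a lie) because Grace is a knight.
- Maya (knight) says "At least one of us is a knave" - this is TRUE because Xander and Henry are knaves.
- Henry (knave) says "Xander and I are different types" - this is FALSE (a lie) because Henry is a knave and Xander is a knave.
- Grace (knight) says "Henry is a liar" - this is TRUE because Henry is a knave.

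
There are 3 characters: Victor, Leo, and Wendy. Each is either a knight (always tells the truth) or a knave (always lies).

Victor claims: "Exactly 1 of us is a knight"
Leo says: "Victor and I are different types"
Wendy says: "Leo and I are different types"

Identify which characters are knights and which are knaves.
Victor is a knave.
Leo is a knave.
Wendy is a knave.

Verification:
- Victor (knave) says "Exactly 1 of us is a knight" - this is FALSE (a lie) because there are 0 knights.
- Leo (knave) says "Victor and I are different types" - this is FALSE (a lie) because Leo is a knave and Victor is a knave.
- Wendy (knave) says "Leo and I are different types" - this is FALSE (a lie) because Wendy is a knave and Leo is a knave.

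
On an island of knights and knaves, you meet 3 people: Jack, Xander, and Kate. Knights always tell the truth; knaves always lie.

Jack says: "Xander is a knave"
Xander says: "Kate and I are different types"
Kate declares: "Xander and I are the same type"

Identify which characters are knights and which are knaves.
Jack is a knave.
Xander is a knight.
Kate is a knave.

Verification:
- Jack (knave) says "Xander is a knave" - this is FALSE (a lie) because Xander is a knight.
- Xander (knight) says "Kate and I are different types" - this is TRUE because Xander is a knight and Kate is a knave.
- Kate (knave) says "Xander and I are the same type" - this is FALSE (a lie) because Kate is a knave and Xander is a knight.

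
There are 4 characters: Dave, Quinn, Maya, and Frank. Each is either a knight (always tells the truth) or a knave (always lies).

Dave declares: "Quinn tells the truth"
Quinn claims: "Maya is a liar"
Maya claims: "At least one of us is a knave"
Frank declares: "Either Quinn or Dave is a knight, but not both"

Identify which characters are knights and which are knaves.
Dave is a knave.
Quinn is a knave.
Maya is a knight.
Frank is a knave.

Verification:
- Dave (knave) says "Quinn tells the truth" - this is FALSE (a lie) because Quinn is a knave.
- Quinn (knave) says "Maya is a liar" - this is FALSE (a lie) because Maya is a knight.
- Maya (knight) says "At least one of us is a knave" - this is TRUE because Dave, Quinn, and Frank are knaves.
- Frank (knave) says "Either Quinn or Dave is a knight, but not both" - this is FALSE (a lie) because Quinn is a knave and Dave is a knave.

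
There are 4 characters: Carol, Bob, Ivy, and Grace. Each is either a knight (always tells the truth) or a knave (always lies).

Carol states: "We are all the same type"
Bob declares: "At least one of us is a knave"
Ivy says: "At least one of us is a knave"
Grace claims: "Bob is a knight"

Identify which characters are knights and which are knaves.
Carol is a knave.
Bob is a knight.
Ivy is a knight.
Grace is a knight.

Verification:
- Carol (knave) says "We are all the same type" - this is FALSE (a lie) because Bob, Ivy, and Grace are knights and Carol is a knave.
- Bob (knight) says "At least one of us is a knave" - this is TRUE because Carol is a knave.
- Ivy (knight) says "At least one of us is a knave" - this is TRUE because Carol is a knave.
- Grace (knight) says "Bob is a knight" - this is TRUE because Bob is a knight.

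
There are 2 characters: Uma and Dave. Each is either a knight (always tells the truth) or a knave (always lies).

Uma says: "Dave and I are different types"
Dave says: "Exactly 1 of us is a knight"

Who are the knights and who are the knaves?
Uma is a knave.
Dave is a knave.

Verification:
- Uma (knave) says "Dave and I are different types" - this is FALSE (a lie) because Uma is a knave and Dave is a knave.
- Dave (knave) says "Exactly 1 of us is a knight" - this is FALSE (a lie) because there are 0 knights.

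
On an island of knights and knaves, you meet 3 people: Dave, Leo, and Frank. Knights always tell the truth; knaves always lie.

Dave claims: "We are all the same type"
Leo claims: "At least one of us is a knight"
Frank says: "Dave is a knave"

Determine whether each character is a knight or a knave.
Dave is a knave.
Leo is a knight.
Frank is a knight.

Verification:
- Dave (knave) says "We are all the same type" - this is FALSE (a lie) because Leo and Frank are knights and Dave is a knave.
- Leo (knight) says "At least one of us is a knight" - this is TRUE because Leo and Frank are knights.
- Frank (knight) says "Dave is a knave" - this is TRUE because Dave is a knave.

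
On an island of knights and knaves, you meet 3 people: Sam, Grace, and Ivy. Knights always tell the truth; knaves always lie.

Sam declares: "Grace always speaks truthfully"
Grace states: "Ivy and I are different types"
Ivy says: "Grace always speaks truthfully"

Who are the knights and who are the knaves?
Sam is a knave.
Grace is a knave.
Ivy is a knave.

Verification:
- Sam (knave) says "Grace always speaks truthfully" - this is FALSE (a lie) because Grace is a knave.
- Grace (knave) says "Ivy and I are different types" - this is FALSE (a lie) because Grace is a knave and Ivy is a knave.
- Ivy (knave) says "Grace always speaks truthfully" - this is FALSE (a lie) because Grace is a knave.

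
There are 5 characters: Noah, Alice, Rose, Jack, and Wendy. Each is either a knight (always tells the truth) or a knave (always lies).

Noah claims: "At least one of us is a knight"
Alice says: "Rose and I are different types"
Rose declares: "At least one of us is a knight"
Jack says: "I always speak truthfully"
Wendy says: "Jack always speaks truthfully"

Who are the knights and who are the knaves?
Noah is a knave.
Alice is a knave.
Rose is a knave.
Jack is a knave.
Wendy is a knave.

Verification:
- Noah (knave) says "At least one of us is a knight" - this is FALSE (a lie) because no one is a knight.
- Alice (knave) says "Rose and I are different types" - this is FALSE (a lie) because Alice is a knave and Rose is a knave.
- Rose (knave) says "At least one of us is a knight" - this is FALSE (a lie) because no one is a knight.
- Jack (knave) says "I always speak truthfully" - this is FALSE (a lie) because Jack is a knave.
- Wendy (knave) says "Jack always speaks truthfully" - this is FALSE (a lie) because Jack is a knave.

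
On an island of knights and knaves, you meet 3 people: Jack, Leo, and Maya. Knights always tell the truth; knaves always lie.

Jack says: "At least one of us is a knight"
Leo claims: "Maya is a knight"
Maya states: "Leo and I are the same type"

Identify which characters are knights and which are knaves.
Jack is a knight.
Leo is a knight.
Maya is a knight.

Verification:
- Jack (knight) says "At least one of us is a knight" - this is TRUE because Jack, Leo, and Maya are knights.
- Leo (knight) says "Maya is a knight" - this is TRUE because Maya is a knight.
- Maya (knight) says "Leo and I are the same type" - this is TRUE because Maya is a knight and Leo is a knight.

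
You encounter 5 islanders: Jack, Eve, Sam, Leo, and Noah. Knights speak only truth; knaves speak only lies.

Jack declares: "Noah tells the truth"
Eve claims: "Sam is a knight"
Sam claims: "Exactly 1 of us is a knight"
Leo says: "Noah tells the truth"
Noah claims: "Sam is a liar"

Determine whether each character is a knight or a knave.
Jack is a knight.
Eve is a knave.
Sam is a knave.
Leo is a knight.
Noah is a knight.

Verification:
- Jack (knight) says "Noah tells the truth" - this is TRUE because Noah is a knight.
- Eve (knave) says "Sam is a knight" - this is FALSE (a lie) because Sam is a knave.
- Sam (knave) says "Exactly 1 of us is a knight" - this is FALSE (a lie) because there are 3 knights.
- Leo (knight) says "Noah tells the truth" - this is TRUE because Noah is a knight.
- Noah (knight) says "Sam is a liar" - this is TRUE because Sam is a knave.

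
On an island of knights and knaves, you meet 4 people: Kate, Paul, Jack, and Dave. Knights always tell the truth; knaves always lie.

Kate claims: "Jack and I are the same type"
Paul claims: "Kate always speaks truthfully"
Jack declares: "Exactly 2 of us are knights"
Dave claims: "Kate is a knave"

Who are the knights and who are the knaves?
Kate is a knave.
Paul is a knave.
Jack is a knight.
Dave is a knight.

Verification:
- Kate (knave) says "Jack and I are the same type" - this is FALSE (a lie) because Kate is a knave and Jack is a knight.
- Paul (knave) says "Kate always speaks truthfully" - this is FALSE (a lie) because Kate is a knave.
- Jack (knight) says "Exactly 2 of us are knights" - this is TRUE because there are 2 knights.
- Dave (knight) says "Kate is a knave" - this is TRUE because Kate is a knave.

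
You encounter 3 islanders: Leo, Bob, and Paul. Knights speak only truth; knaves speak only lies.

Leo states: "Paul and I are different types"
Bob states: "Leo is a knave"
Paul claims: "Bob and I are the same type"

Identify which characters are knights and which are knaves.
Leo is a knave.
Bob is a knight.
Paul is a knave.

Verification:
- Leo (knave) says "Paul and I are different types" - this is FALSE (a lie) because Leo is a knave and Paul is a knave.
- Bob (knight) says "Leo is a knave" - this is TRUE because Leo is a knave.
- Paul (knave) says "Bob and I are the same type" - this is FALSE (a lie) because Paul is a knave and Bob is a knight.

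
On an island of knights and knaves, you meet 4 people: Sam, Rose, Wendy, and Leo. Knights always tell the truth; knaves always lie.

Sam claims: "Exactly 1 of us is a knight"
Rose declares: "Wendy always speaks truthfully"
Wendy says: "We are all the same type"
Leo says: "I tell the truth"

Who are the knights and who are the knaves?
Sam is a knight.
Rose is a knave.
Wendy is a knave.
Leo is a knave.

Verification:
- Sam (knight) says "Exactly 1 of us is a knight" - this is TRUE because there are 1 knights.
- Rose (knave) says "Wendy always speaks truthfully" - this is FALSE (a lie) because Wendy is a knave.
- Wendy (knave) says "We are all the same type" - this is FALSE (a lie) because Sam is a knight and Rose, Wendy, and Leo are knaves.
- Leo (knave) says "I tell the truth" - this is FALSE (a lie) because Leo is a knave.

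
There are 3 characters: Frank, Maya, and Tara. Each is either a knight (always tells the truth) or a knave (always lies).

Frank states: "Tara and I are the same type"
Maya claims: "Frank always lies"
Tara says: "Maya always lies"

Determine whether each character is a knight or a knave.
Frank is a knight.
Maya is a knave.
Tara is a knight.

Verification:
- Frank (knight) says "Tara and I are the same type" - this is TRUE because Frank is a knight and Tara is a knight.
- Maya (knave) says "Frank always lies" - this is FALSE (a lie) because Frank is a knight.
- Tara (knight) says "Maya always lies" - this is TRUE because Maya is a knave.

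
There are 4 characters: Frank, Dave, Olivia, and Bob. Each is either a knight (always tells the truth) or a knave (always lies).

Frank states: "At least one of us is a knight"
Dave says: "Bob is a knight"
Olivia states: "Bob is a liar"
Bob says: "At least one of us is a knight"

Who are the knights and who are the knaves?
Frank is a knight.
Dave is a knight.
Olivia is a knave.
Bob is a knight.

Verification:
- Frank (knight) says "At least one of us is a knight" - this is TRUE because Frank, Dave, and Bob are knights.
- Dave (knight) says "Bob is a knight" - this is TRUE because Bob is a knight.
- Olivia (knave) says "Bob is a liar" - this is FALSE (a lie) because Bob is a knight.
- Bob (knight) says "At least one of us is a knight" - this is TRUE because Frank, Dave, and Bob are knights.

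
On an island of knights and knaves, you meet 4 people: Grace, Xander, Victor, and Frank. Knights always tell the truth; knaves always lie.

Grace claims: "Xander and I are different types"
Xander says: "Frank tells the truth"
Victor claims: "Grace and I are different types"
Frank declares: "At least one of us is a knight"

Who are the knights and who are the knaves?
Grace is a knave.
Xander is a knave.
Victor is a knave.
Frank is a knave.

Verification:
- Grace (knave) says "Xander and I are different types" - this is FALSE (a lie) because Grace is a knave and Xander is a knave.
- Xander (knave) says "Frank tells the truth" - this is FALSE (a lie) because Frank is a knave.
- Victor (knave) says "Grace and I are different types" - this is FALSE (a lie) because Victor is a knave and Grace is a knave.
- Frank (knave) says "At least one of us is a knight" - this is FALSE (a lie) because no one is a knight.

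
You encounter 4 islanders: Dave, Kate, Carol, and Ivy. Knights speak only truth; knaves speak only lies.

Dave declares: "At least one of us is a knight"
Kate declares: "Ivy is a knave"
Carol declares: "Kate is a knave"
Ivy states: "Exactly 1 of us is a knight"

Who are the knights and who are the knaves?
Dave is a knight.
Kate is a knight.
Carol is a knave.
Ivy is a knave.

Verification:
- Dave (knight) says "At least one of us is a knight" - this is TRUE because Dave and Kate are knights.
- Kate (knight) says "Ivy is a knave" - this is TRUE because Ivy is a knave.
- Carol (knave) says "Kate is a knave" - this is FALSE (a lie) because Kate is a knight.
- Ivy (knave) says "Exactly 1 of us is a knight" - this is FALSE (a lie) because there are 2 knights.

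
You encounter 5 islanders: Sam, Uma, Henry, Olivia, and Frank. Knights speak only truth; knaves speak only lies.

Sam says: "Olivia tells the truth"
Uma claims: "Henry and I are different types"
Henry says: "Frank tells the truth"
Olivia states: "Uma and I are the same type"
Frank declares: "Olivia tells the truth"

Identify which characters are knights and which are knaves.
Sam is a knave.
Uma is a knight.
Henry is a knave.
Olivia is a knave.
Frank is a knave.

Verification:
- Sam (knave) says "Olivia tells the truth" - this is FALSE (a lie) because Olivia is a knave.
- Uma (knight) says "Henry and I are different types" - this is TRUE because Uma is a knight and Henry is a knave.
- Henry (knave) says "Frank tells the truth" - this is FALSE (a lie) because Frank is a knave.
- Olivia (knave) says "Uma and I are the same type" - this is FALSE (a lie) because Olivia is a knave and Uma is a knight.
- Frank (knave) says "Olivia tells the truth" - this is FALSE (a lie) because Olivia is a knave.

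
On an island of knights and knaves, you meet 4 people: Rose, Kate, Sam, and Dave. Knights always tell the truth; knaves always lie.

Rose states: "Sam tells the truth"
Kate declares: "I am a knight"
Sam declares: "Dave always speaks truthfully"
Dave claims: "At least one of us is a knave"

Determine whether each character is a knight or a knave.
Rose is a knight.
Kate is a knave.
Sam is a knight.
Dave is a knight.

Verification:
- Rose (knight) says "Sam tells the truth" - this is TRUE because Sam is a knight.
- Kate (knave) says "I am a knight" - this is FALSE (a lie) because Kate is a knave.
- Sam (knight) says "Dave always speaks truthfully" - this is TRUE because Dave is a knight.
- Dave (knight) says "At least one of us is a knave" - this is TRUE because Kate is a knave.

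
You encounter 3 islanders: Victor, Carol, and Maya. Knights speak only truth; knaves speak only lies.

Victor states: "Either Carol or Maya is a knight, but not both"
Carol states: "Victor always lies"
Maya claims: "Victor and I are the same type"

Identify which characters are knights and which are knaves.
Victor is a knight.
Carol is a knave.
Maya is a knight.

Verification:
- Victor (knight) says "Either Carol or Maya is a knight, but not both" - this is TRUE because Carol is a knave and Maya is a knight.
- Carol (knave) says "Victor always lies" - this is FALSE (a lie) because Victor is a knight.
- Maya (knight) says "Victor and I are the same type" - this is TRUE because Maya is a knight and Victor is a knight.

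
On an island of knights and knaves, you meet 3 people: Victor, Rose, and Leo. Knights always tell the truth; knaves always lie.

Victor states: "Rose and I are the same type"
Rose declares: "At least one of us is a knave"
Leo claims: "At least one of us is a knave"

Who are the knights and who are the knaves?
Victor is a knave.
Rose is a knight.
Leo is a knight.

Verification:
- Victor (knave) says "Rose and I are the same type" - this is FALSE (a lie) because Victor is a knave and Rose is a knight.
- Rose (knight) says "At least one of us is a knave" - this is TRUE because Victor is a knave.
- Leo (knight) says "At least one of us is a knave" - this is TRUE because Victor is a knave.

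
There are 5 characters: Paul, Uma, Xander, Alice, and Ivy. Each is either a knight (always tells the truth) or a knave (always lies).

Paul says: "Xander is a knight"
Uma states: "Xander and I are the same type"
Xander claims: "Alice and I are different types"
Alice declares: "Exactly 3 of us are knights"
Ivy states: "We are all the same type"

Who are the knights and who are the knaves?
Paul is a knight.
Uma is a knave.
Xander is a knight.
Alice is a knave.
Ivy is a knave.

Verification:
- Paul (knight) says "Xander is a knight" - this is TRUE because Xander is a knight.
- Uma (knave) says "Xander and I are the same type" - this is FALSE (a lie) because Uma is a knave and Xander is a knight.
- Xander (knight) says "Alice and I are different types" - this is TRUE because Xander is a knight and Alice is a knave.
- Alice (knave) says "Exactly 3 of us are knights" - this is FALSE (a lie) because there are 2 knights.
- Ivy (knave) says "We are all the same type" - this is FALSE (a lie) because Paul and Xander are knights and Uma, Alice, and Ivy are knaves.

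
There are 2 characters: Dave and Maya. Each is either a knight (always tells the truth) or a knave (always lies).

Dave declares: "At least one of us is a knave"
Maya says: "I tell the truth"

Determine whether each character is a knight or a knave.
Dave is a knight.
Maya is a knave.

Verification:
- Dave (knight) says "At least one of us is a knave" - this is TRUE because Maya is a knave.
- Maya (knave) says "I tell the truth" - this is FALSE (a lie) because Maya is a knave.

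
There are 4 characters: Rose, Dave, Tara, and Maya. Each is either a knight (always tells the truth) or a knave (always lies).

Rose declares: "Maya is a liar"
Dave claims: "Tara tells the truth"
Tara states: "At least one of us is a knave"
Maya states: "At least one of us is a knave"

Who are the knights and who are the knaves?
Rose is a knave.
Dave is a knight.
Tara is a knight.
Maya is a knight.

Verification:
- Rose (knave) says "Maya is a liar" - this is FALSE (a lie) because Maya is a knight.
- Dave (knight) says "Tara tells the truth" - this is TRUE because Tara is a knight.
- Tara (knight) says "At least one of us is a knave" - this is TRUE because Rose is a knave.
- Maya (knight) says "At least one of us is a knave" - this is TRUE because Rose is a knave.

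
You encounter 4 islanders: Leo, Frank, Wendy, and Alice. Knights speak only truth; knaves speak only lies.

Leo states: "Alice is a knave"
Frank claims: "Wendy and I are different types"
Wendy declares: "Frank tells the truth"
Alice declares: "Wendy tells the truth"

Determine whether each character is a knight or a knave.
Leo is a knight.
Frank is a knave.
Wendy is a knave.
Alice is a knave.

Verification:
- Leo (knight) says "Alice is a knave" - this is TRUE because Alice is a knave.
- Frank (knave) says "Wendy and I are different types" - this is FALSE (a lie) because Frank is a knave and Wendy is a knave.
- Wendy (knave) says "Frank tells the truth" - this is FALSE (a lie) because Frank is a knave.
- Alice (knave) says "Wendy tells the truth" - this is FALSE (a lie) because Wendy is a knave.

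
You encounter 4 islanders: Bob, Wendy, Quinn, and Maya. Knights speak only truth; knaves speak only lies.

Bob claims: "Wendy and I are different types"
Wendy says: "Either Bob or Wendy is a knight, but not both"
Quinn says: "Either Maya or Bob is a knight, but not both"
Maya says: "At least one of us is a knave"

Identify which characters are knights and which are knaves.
Bob is a knave.
Wendy is a knave.
Quinn is a knight.
Maya is a knight.

Verification:
- Bob (knave) says "Wendy and I are different types" - this is FALSE (a lie) because Bob is a knave and Wendy is a knave.
- Wendy (knave) says "Either Bob or Wendy is a knight, but not both" - this is FALSE (a lie) because Bob is a knave and Wendy is a knave.
- Quinn (knight) says "Either Maya or Bob is a knight, but not both" - this is TRUE because Maya is a knight and Bob is a knave.
- Maya (knight) says "At least one of us is a knave" - this is TRUE because Bob and Wendy are knaves.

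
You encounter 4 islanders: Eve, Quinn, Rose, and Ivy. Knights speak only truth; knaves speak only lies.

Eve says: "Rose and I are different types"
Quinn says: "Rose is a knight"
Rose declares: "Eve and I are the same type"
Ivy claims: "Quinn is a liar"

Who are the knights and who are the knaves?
Eve is a knight.
Quinn is a knave.
Rose is a knave.
Ivy is a knight.

Verification:
- Eve (knight) says "Rose and I are different types" - this is TRUE because Eve is a knight and Rose is a knave.
- Quinn (knave) says "Rose is a knight" - this is FALSE (a lie) because Rose is a knave.
- Rose (knave) says "Eve and I are the same type" - this is FALSE (a lie) because Rose is a knave and Eve is a knight.
- Ivy (knight) says "Quinn is a liar" - this is TRUE because Quinn is a knave.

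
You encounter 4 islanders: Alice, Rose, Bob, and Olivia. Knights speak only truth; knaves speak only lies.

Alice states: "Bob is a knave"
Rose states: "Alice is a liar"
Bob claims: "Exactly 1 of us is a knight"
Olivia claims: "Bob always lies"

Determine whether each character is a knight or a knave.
Alice is a knight.
Rose is a knave.
Bob is a knave.
Olivia is a knight.

Verification:
- Alice (knight) says "Bob is a knave" - this is TRUE because Bob is a knave.
- Rose (knave) says "Alice is a liar" - this is FALSE (a lie) because Alice is a knight.
- Bob (knave) says "Exactly 1 of us is a knight" - this is FALSE (a lie) because there are 2 knights.
- Olivia (knight) says "Bob always lies" - this is TRUE because Bob is a knave.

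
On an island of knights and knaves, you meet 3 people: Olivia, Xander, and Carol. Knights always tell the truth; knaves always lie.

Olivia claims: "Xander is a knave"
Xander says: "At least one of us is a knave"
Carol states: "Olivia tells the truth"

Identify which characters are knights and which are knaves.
Olivia is a knave.
Xander is a knight.
Carol is a knave.

Verification:
- Olivia (knave) says "Xander is a knave" - this is FALSE (a lie) because Xander is a knight.
- Xander (knight) says "At least one of us is a knave" - this is TRUE because Olivia and Carol are knaves.
- Carol (knave) says "Olivia tells the truth" - this is FALSE (a lie) because Olivia is a knave.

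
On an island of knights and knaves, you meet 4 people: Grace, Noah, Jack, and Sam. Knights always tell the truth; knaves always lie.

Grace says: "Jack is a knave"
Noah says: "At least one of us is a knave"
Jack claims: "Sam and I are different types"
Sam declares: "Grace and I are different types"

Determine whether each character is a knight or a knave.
Grace is a knave.
Noah is a knight.
Jack is a knight.
Sam is a knave.

Verification:
- Grace (knave) says "Jack is a knave" - this is FALSE (a lie) because Jack is a knight.
- Noah (knight) says "At least one of us is a knave" - this is TRUE because Grace and Sam are knaves.
- Jack (knight) says "Sam and I are different types" - this is TRUE because Jack is a knight and Sam is a knave.
- Sam (knave) says "Grace and I are different types" - this is FALSE (a lie) because Sam is a knave and Grace is a knave.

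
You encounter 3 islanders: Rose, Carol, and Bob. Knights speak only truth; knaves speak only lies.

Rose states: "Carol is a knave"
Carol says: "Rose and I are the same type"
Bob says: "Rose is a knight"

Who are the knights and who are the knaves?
Rose is a knight.
Carol is a knave.
Bob is a knight.

Verification:
- Rose (knight) says "Carol is a knave" - this is TRUE because Carol is a knave.
- Carol (knave) says "Rose and I are the same type" - this is FALSE (a lie) because Carol is a knave and Rose is a knight.
- Bob (knight) says "Rose is a knight" - this is TRUE because Rose is a knight.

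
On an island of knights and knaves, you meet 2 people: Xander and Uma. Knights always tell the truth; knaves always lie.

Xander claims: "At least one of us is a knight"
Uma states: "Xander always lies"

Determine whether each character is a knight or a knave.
Xander is a knight.
Uma is a knave.

Verification:
- Xander (knight) says "At least one of us is a knight" - this is TRUE because Xander is a knight.
- Uma (knave) says "Xander always lies" - this is FALSE (a lie) because Xander is a knight.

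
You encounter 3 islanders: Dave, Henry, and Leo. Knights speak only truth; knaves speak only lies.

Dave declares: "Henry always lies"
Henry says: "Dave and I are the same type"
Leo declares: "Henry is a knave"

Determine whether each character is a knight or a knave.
Dave is a knight.
Henry is a knave.
Leo is a knight.

Verification:
- Dave (knight) says "Henry always lies" - this is TRUE because Henry is a knave.
- Henry (knave) says "Dave and I are the same type" - this is FALSE (a lie) because Henry is a knave and Dave is a knight.
- Leo (knight) says "Henry is a knave" - this is TRUE because Henry is a knave.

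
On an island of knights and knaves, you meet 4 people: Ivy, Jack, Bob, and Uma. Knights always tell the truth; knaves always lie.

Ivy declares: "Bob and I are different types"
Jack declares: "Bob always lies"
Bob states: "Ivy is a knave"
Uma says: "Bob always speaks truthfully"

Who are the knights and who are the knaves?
Ivy is a knight.
Jack is a knight.
Bob is a knave.
Uma is a knave.

Verification:
- Ivy (knight) says "Bob and I are different types" - this is TRUE because Ivy is a knight and Bob is a knave.
- Jack (knight) says "Bob always lies" - this is TRUE because Bob is a knave.
- Bob (knave) says "Ivy is a knave" - this is FALSE (a lie) because Ivy is a knight.
- Uma (knave) says "Bob always speaks truthfully" - this is FALSE (a lie) because Bob is a knave.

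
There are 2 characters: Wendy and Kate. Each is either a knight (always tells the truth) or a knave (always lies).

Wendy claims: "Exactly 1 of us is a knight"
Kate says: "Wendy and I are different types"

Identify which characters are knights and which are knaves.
Wendy is a knave.
Kate is a knave.

Verification:
- Wendy (knave) says "Exactly 1 of us is a knight" - this is FALSE (a lie) because there are 0 knights.
- Kate (knave) says "Wendy and I are different types" - this is FALSE (a lie) because Kate is a knave and Wendy is a knave.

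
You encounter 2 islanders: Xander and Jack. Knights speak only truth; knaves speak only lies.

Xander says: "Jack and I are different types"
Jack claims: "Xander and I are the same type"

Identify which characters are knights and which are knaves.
Xander is a knight.
Jack is a knave.

Verification:
- Xander (knight) says "Jack and I are different types" - this is TRUE because Xander is a knight and Jack is a knave.
- Jack (knave) says "Xander and I are the same type" - this is FALSE (a lie) because Jack is a knave and Xander is a knight.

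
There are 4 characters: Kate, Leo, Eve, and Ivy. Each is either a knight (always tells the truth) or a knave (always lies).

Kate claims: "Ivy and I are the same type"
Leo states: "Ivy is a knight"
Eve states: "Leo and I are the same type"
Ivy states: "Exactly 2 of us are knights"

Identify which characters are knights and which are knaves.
Kate is a knave.
Leo is a knight.
Eve is a knave.
Ivy is a knight.

Verification:
- Kate (knave) says "Ivy and I are the same type" - this is FALSE (a lie) because Kate is a knave and Ivy is a knight.
- Leo (knight) says "Ivy is a knight" - this is TRUE because Ivy is a knight.
- Eve (knave) says "Leo and I are the same type" - this is FALSE (a lie) because Eve is a knave and Leo is a knight.
- Ivy (knight) says "Exactly 2 of us are knights" - this is TRUE because there are 2 knights.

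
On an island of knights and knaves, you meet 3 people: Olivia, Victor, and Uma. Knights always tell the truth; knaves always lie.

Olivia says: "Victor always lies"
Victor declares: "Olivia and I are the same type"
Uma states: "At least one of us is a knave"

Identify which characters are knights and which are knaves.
Olivia is a knight.
Victor is a knave.
Uma is a knight.

Verification:
- Olivia (knight) says "Victor always lies" - this is TRUE because Victor is a knave.
- Victor (knave) says "Olivia and I are the same type" - this is FALSE (a lie) because Victor is a knave and Olivia is a knight.
- Uma (knight) says "At least one of us is a knave" - this is TRUE because Victor is a knave.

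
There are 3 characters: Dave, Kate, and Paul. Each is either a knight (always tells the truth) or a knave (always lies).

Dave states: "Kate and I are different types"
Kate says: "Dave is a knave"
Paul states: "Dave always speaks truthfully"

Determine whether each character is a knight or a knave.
Dave is a knight.
Kate is a knave.
Paul is a knight.

Verification:
- Dave (knight) says "Kate and I are different types" - this is TRUE because Dave is a knight and Kate is a knave.
- Kate (knave) says "Dave is a knave" - this is FALSE (a lie) because Dave is a knight.
- Paul (knight) says "Dave always speaks truthfully" - this is TRUE because Dave is a knight.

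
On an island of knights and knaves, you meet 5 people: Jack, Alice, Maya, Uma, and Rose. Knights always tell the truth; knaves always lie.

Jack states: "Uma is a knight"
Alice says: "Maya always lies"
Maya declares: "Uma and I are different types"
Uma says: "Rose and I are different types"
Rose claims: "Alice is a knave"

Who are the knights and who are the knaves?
Jack is a knave.
Alice is a knight.
Maya is a knave.
Uma is a knave.
Rose is a knave.

Verification:
- Jack (knave) says "Uma is a knight" - this is FALSE (a lie) because Uma is a knave.
- Alice (knight) says "Maya always lies" - this is TRUE because Maya is a knave.
- Maya (knave) says "Uma and I are different types" - this is FALSE (a lie) because Maya is a knave and Uma is a knave.
- Uma (knave) says "Rose and I are different types" - this is FALSE (a lie) because Uma is a knave and Rose is a knave.
- Rose (knave) says "Alice is a knave" - this is FALSE (a lie) because Alice is a knight.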